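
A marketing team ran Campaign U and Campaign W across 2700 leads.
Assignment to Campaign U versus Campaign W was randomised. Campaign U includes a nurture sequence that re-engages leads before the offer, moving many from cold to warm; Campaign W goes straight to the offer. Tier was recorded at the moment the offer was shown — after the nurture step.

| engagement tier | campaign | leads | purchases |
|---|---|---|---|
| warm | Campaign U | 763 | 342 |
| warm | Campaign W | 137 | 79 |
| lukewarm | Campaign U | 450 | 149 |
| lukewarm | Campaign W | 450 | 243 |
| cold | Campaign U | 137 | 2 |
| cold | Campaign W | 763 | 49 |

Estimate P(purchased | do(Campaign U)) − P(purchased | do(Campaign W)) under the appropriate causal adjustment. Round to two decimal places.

+0.09

Stratifying would compare campaigns among leads the campaigns themselves sorted into engagement tier groups — a form of selection on an intermediate. The unconditioned pooled rates give the total causal effect.
The causal difference is the pooled difference: 0.365 − 0.275 = +0.090.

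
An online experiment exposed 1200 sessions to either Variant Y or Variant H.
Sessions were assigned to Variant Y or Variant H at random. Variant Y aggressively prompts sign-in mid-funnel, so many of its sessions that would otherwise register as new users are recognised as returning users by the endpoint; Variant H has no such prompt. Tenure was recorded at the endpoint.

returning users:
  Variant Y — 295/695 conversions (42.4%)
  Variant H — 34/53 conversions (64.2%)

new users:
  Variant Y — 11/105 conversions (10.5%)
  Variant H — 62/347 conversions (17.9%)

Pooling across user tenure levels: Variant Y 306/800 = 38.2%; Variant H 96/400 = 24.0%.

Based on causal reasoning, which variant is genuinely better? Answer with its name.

Variant Y

Variant H is higher inside every user tenure stratum but Variant Y is higher in aggregate. Whether to stratify depends on how user tenure relates to the variant.
User tenure here is a post-treatment variable shaped by the variant; conditioning on it would introduce bias rather than remove it. The overall comparison is the causal one.
Pooled: Variant Y 38.2% vs Variant H 24.0%; Variant Y is higher overall.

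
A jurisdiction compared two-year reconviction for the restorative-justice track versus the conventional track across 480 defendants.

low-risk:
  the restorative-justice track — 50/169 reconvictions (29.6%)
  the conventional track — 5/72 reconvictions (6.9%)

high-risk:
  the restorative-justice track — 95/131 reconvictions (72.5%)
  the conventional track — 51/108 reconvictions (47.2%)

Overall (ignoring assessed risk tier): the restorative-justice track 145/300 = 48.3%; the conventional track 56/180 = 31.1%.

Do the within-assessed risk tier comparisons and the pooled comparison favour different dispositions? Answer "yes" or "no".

Within each assessed risk tier level (low-risk 29.6% vs 6.9%; high-risk 72.5% vs 47.2%), the conventional track has the lower rate every time. Pooled: 48.3% vs 31.1% — the conventional track has the lower rate overall. They agree.

no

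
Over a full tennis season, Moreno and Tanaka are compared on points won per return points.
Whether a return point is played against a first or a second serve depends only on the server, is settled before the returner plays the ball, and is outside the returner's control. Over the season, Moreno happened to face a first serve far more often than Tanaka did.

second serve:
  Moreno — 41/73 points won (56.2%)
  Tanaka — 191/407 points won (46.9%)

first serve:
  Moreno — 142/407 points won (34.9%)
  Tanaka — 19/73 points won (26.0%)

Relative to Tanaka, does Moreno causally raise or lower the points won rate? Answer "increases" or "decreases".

increases

The imbalance in serve type arose from how return points were allocated, not from anything the player did; and serve type independently affects the outcome. The pooled gap is confounded — condition on serve type.
Within each level — second serve: 56.2% vs 46.9%; first serve: 34.9% vs 26.0% — Moreno is higher every time.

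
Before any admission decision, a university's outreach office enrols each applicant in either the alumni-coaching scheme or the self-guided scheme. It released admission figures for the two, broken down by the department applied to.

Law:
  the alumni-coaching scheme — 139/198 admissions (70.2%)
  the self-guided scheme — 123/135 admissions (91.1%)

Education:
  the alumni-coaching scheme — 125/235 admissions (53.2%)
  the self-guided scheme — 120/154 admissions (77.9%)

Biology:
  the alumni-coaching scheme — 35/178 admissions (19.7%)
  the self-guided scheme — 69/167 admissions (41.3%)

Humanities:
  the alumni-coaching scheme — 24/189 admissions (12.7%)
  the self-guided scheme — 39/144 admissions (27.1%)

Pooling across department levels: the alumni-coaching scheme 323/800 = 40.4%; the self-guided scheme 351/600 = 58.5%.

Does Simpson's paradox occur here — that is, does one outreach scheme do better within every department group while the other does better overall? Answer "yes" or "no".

Within each department level (Law 70.2% vs 91.1%; Education 53.2% vs 77.9%; Biology 19.7% vs 41.3%; Humanities 12.7% vs 27.1%), the self-guided scheme has the higher rate every time. Pooled: 40.4% vs 58.5% — the self-guided scheme has the higher rate overall. They agree.

no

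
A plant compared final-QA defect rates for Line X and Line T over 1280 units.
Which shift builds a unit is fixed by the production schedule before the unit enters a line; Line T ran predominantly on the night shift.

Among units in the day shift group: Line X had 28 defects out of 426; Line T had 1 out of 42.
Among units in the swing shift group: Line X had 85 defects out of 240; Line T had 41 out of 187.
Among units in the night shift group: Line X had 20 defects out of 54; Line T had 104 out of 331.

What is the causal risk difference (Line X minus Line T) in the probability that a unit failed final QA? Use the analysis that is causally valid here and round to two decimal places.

+0.08

The stratified and pooled comparisons disagree (Line T wins within each shift; Line X wins overall), so the answer turns on the causal role of shift.
Shift satisfies the back-door criterion: it is not a descendant of the line, and it blocks the spurious path from line to outcome. Adjusting for it (i.e., using the within-shift rates) gives the causal effect.
Adjusting over the population distribution of shift: 0.366·(0.066−0.024) + 0.334·(0.354−0.219) + 0.301·(0.370−0.314) = +0.077.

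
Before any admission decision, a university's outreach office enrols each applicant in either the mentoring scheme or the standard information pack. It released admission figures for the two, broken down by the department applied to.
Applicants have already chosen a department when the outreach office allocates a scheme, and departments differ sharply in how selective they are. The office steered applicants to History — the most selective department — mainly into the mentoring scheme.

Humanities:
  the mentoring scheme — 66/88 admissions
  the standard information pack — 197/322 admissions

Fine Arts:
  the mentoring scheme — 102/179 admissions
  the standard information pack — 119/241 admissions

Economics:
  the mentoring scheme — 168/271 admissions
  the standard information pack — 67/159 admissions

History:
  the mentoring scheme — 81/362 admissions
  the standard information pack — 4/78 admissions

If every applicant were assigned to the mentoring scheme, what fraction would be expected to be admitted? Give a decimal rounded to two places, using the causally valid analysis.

0.54

the mentoring scheme is higher inside every department stratum but the standard information pack is higher in aggregate. Whether to stratify depends on how department relates to the outreach scheme.
Department differs across outreach schemes for reasons unrelated to any effect of the outreach scheme itself, and it separately predicts the outcome — a classic confounder. We must compare within department levels.
Standardising the mentoring scheme to the population department mix: 0.241·66/88 + 0.247·102/179 + 0.253·168/271 + 0.259·81/362 = 0.536.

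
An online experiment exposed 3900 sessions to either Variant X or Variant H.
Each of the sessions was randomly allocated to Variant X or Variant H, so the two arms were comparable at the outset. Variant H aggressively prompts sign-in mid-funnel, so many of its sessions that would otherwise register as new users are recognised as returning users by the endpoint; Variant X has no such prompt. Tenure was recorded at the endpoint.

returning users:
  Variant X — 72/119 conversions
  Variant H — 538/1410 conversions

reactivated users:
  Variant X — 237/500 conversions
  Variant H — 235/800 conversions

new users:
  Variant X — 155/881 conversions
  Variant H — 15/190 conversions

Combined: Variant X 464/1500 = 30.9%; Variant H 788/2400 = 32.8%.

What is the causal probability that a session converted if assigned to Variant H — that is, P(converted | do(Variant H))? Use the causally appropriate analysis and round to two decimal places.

0.33

The user tenure-specific comparison favours Variant X throughout, but the pooled figures favour Variant H. The question is whether to condition on user tenure.
Stratifying would compare variants among sessions the variants themselves sorted into user tenure groups — a form of selection on an intermediate. The unconditioned pooled rates give the total causal effect.
So P(outcome | do(Variant H)) is just the pooled rate for Variant H: 788/2400 = 0.328.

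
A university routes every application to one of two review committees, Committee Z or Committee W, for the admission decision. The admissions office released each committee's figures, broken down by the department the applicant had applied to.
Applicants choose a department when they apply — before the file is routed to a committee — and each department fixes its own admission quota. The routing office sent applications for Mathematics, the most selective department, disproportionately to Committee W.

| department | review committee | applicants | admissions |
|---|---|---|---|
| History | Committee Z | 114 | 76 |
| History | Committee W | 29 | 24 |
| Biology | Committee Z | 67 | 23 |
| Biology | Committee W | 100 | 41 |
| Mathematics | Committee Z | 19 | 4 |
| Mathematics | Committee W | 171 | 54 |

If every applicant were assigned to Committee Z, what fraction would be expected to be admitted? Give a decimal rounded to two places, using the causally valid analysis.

0.39

Within every department level Committee W has the higher rate, yet pooled Committee Z does — Simpson's reversal.
Here department is a common cause — it drives both which review committee a case falls under and the outcome. The crude comparison mixes populations; the stratum-specific rates are the causally relevant ones.
Standardising Committee Z to the population department mix: 0.286·76/114 + 0.334·23/67 + 0.380·4/19 = 0.385.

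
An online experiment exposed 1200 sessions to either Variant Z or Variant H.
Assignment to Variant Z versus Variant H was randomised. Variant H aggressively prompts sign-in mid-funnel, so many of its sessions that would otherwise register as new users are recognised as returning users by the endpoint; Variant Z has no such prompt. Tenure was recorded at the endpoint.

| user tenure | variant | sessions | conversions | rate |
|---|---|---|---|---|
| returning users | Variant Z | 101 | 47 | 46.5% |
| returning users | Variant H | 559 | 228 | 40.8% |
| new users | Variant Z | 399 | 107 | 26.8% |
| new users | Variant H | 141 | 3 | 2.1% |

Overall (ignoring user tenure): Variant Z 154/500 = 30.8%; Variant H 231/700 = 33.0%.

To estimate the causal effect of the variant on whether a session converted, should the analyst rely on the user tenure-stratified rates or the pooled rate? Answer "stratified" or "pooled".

pooled

Because the variant influences user tenure, user tenure is a post-treatment mediator, not a confounder. Stratifying on it would bias the estimate; the causal effect is the crude pooled difference.
Pooled: Variant Z 30.8% vs Variant H 33.0%; Variant H is higher overall.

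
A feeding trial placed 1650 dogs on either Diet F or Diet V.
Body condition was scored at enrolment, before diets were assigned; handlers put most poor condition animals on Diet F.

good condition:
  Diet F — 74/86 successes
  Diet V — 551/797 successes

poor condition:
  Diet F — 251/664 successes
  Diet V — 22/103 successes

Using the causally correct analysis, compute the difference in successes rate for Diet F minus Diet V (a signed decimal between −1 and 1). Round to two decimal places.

Starting body condition satisfies the back-door criterion: it is not a descendant of the diet, and it blocks the spurious path from diet to outcome. Adjusting for it (i.e., using the within-starting body condition rates) gives the causal effect.
Adjusting over the population distribution of starting body condition: 0.535·(0.860−0.691) + 0.465·(0.378−0.214) = +0.167.

+0.17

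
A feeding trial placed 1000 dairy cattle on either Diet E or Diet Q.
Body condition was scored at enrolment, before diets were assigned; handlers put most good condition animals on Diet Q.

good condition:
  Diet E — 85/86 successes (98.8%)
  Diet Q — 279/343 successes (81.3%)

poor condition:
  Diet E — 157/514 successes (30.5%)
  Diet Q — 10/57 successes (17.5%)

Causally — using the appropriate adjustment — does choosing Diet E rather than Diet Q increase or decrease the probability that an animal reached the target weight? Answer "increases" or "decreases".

increases

The starting body condition-specific comparison favours Diet E throughout, but the pooled figures favour Diet Q. The question is whether to condition on starting body condition.
Nothing the diet does changes starting body condition; the imbalance is an allocation artefact. With starting body condition also predicting the outcome, the pooled figure is confounded, and the within-stratum comparison is the causal one.
Within each level — good condition: 98.8% vs 81.3%; poor condition: 30.5% vs 17.5% — Diet E is higher every time.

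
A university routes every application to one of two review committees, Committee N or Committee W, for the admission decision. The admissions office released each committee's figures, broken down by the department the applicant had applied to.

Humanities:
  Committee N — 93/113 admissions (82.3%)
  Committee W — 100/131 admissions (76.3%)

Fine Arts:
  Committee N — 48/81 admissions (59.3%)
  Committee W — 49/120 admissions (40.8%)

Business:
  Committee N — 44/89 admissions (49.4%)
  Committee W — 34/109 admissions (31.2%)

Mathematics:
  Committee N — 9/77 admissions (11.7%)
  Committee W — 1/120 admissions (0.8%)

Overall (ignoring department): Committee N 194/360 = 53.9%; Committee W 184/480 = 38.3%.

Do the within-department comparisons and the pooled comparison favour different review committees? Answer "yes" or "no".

Within each department level (Humanities 82.3% vs 76.3%; Fine Arts 59.3% vs 40.8%; Business 49.4% vs 31.2%; Mathematics 11.7% vs 0.8%), Committee N has the higher rate every time. Pooled: 53.9% vs 38.3% — Committee N has the higher rate overall. They agree.

no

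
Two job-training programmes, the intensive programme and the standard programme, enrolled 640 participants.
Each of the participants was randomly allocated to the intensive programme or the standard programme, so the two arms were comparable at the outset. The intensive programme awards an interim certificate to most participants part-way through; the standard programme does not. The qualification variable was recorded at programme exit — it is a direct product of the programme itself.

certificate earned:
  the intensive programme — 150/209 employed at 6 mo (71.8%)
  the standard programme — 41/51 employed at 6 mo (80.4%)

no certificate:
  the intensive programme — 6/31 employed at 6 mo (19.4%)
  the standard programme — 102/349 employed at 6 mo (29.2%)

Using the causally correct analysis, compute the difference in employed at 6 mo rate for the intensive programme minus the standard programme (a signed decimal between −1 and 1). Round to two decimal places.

Qualification attained during the programme lies on the pathway programme → qualification attained during the programme → outcome, so adjusting for it blocks the indirect effect. For the total causal effect of programme, use the unadjusted pooled rates.
The causal difference is the pooled difference: 0.650 − 0.357 = +0.292.

+0.29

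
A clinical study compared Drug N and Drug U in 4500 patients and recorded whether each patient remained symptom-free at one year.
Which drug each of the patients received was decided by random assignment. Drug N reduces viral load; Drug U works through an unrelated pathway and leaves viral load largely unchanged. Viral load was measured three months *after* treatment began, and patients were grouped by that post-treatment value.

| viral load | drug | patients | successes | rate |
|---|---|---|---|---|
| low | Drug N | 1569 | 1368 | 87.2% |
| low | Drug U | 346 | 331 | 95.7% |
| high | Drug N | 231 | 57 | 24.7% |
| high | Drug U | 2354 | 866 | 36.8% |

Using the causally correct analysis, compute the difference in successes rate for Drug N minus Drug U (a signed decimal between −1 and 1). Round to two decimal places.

Within every viral load level Drug U has the higher rate, yet pooled Drug N does — Simpson's reversal.
Viral load here is a post-treatment variable shaped by the drug; conditioning on it would introduce bias rather than remove it. The overall comparison is the causal one.
The causal difference is the pooled difference: 0.792 − 0.443 = +0.348.

+0.35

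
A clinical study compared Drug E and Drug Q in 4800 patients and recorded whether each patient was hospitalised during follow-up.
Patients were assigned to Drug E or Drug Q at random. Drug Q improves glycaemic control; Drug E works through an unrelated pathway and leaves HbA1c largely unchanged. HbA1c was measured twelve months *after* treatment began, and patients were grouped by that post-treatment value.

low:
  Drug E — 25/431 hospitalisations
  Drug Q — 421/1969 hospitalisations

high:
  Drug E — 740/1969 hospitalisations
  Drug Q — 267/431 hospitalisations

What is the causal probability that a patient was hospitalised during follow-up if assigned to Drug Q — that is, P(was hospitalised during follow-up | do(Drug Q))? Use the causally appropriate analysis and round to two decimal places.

The distribution of HbA1c is itself part of what the drug does — it is an intermediate outcome. Holding it fixed would remove that part of the effect; the total effect is the pooled difference.
So P(outcome | do(Drug Q)) is just the pooled rate for Drug Q: 688/2400 = 0.287.

0.29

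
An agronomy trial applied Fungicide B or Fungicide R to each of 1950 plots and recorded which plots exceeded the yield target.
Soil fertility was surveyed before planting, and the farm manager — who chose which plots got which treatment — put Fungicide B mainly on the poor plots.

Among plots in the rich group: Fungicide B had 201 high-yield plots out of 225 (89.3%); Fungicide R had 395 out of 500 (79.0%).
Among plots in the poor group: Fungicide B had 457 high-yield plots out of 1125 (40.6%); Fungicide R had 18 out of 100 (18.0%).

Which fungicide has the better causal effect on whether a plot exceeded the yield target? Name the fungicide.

Within every soil fertility level Fungicide B has the higher rate, yet pooled Fungicide R does — Simpson's reversal.
Nothing the fungicide does changes soil fertility; the imbalance is an allocation artefact. With soil fertility also predicting the outcome, the pooled figure is confounded, and the within-stratum comparison is the causal one.
Within each level — rich: 89.3% vs 79.0%; poor: 40.6% vs 18.0% — Fungicide B is higher every time.

Fungicide B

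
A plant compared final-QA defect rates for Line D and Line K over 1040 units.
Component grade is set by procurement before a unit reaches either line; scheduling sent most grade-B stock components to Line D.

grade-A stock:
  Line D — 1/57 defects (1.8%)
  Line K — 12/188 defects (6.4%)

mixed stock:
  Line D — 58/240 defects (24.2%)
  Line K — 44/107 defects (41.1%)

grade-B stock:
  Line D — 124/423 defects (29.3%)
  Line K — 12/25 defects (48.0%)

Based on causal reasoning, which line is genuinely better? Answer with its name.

Line D

Here component grade is a common cause — it drives both which line a case falls under and the outcome. The crude comparison mixes populations; the stratum-specific rates are the causally relevant ones.
Within each level — grade-A stock: 1.8% vs 6.4%; mixed stock: 24.2% vs 41.1%; grade-B stock: 29.3% vs 48.0% — Line D is lower every time.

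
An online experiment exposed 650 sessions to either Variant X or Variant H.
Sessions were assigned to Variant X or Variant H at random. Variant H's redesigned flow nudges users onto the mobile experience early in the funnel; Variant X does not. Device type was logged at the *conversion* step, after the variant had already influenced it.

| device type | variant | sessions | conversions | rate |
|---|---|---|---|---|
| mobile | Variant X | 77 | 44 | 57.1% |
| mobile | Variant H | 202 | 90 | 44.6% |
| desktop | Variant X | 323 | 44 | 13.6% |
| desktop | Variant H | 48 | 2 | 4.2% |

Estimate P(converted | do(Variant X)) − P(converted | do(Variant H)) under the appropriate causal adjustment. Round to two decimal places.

-0.15

The device type-specific comparison favours Variant X throughout, but the pooled figures favour Variant H. The question is whether to condition on device type.
Device type is downstream of the variant. One should not condition on a consequence of treatment, so the overall rates are the right comparison.
The causal difference is the pooled difference: 0.220 − 0.368 = -0.148.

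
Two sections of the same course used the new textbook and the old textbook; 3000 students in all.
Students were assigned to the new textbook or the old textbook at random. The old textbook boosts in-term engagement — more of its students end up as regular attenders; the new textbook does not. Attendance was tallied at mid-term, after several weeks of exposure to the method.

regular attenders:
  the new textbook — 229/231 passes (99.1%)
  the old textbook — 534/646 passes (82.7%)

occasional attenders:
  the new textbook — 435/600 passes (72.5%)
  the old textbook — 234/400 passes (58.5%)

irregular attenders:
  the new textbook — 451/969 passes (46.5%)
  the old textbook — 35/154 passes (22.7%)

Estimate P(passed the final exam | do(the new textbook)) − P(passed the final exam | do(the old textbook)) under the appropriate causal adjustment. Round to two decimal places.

the new textbook is higher inside every mid-term attendance stratum but the old textbook is higher in aggregate. Whether to stratify depends on how mid-term attendance relates to the teaching method.
The distribution of mid-term attendance is itself part of what the teaching method does — it is an intermediate outcome. Holding it fixed would remove that part of the effect; the total effect is the pooled difference.
The causal difference is the pooled difference: 0.619 − 0.669 = -0.050.

-0.05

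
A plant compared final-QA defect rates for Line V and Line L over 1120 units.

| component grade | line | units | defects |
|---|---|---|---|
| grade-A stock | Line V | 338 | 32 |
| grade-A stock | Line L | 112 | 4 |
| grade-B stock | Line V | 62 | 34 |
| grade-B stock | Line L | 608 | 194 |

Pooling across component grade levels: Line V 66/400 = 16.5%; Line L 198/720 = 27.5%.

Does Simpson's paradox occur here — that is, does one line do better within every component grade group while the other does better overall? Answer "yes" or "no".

yes

Within each component grade level (grade-A stock 9.5% vs 3.6%; grade-B stock 54.8% vs 31.9%), Line L has the lower rate every time. Pooled: 16.5% vs 27.5% — Line V has the lower rate overall. The two comparisons disagree.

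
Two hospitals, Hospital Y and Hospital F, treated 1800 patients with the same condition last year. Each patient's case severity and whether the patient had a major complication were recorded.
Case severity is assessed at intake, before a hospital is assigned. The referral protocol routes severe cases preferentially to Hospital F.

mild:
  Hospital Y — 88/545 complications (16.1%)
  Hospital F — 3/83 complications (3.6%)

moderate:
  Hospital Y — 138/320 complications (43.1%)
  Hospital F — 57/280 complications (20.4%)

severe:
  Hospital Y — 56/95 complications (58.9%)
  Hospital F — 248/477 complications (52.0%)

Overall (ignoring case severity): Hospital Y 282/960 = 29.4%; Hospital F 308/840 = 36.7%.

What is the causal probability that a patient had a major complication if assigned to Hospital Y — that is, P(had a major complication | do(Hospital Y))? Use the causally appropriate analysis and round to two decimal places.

0.39

The imbalance in case severity arose from how patients were allocated, not from anything the hospital did; and case severity independently affects the outcome. The pooled gap is confounded — condition on case severity.
Standardising Hospital Y to the population case severity mix: 0.349·88/545 + 0.333·138/320 + 0.318·56/95 = 0.387.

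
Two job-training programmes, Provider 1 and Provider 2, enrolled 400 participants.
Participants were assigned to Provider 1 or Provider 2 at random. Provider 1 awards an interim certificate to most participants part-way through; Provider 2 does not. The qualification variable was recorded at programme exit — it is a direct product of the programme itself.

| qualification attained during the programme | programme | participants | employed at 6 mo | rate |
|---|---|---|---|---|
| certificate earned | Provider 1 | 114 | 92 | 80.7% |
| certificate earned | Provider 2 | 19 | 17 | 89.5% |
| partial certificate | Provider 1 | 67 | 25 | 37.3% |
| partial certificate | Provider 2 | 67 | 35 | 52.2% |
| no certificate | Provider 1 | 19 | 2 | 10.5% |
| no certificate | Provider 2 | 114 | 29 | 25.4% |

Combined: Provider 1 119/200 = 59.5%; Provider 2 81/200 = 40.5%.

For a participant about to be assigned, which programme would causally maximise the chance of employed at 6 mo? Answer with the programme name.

Provider 1

Qualification attained during the programme is recorded after the programme and is itself shifted by it — it sits on the causal path from programme to outcome. Conditioning on a mediator would strip out part of the effect we want; the pooled comparison gives the total causal effect.
Pooled: Provider 1 59.5% vs Provider 2 40.5%; Provider 1 is higher overall.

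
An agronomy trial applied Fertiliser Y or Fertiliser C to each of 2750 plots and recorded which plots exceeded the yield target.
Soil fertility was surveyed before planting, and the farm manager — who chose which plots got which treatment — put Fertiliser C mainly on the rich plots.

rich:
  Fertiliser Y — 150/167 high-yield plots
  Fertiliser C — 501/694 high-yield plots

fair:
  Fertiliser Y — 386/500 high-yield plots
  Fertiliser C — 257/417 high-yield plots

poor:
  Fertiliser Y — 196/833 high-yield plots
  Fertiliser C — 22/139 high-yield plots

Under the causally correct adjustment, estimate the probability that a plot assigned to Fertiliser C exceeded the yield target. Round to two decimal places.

0.49

Here soil fertility is a common cause — it drives both which fertiliser a case falls under and the outcome. The crude comparison mixes populations; the stratum-specific rates are the causally relevant ones.
Standardising Fertiliser C to the population soil fertility mix: 0.313·501/694 + 0.333·257/417 + 0.353·22/139 = 0.487.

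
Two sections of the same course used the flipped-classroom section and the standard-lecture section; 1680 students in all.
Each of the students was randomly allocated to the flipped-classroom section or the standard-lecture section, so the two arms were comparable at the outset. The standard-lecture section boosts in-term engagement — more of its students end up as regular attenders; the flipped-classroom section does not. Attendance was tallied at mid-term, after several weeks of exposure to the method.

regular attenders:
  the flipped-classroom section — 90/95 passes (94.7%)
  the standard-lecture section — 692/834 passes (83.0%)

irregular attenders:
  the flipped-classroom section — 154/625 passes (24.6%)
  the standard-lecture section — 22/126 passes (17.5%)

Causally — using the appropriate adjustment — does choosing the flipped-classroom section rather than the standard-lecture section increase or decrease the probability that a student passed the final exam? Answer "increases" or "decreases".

decreases

The stratified and pooled comparisons disagree (the flipped-classroom section wins within each mid-term attendance; the standard-lecture section wins overall), so the answer turns on the causal role of mid-term attendance.
Mid-term attendance is recorded after the teaching method and is itself shifted by it — it sits on the causal path from teaching method to outcome. Conditioning on a mediator would strip out part of the effect we want; the pooled comparison gives the total causal effect.
Pooled: the flipped-classroom section 33.9% vs the standard-lecture section 74.4%; the standard-lecture section is higher overall.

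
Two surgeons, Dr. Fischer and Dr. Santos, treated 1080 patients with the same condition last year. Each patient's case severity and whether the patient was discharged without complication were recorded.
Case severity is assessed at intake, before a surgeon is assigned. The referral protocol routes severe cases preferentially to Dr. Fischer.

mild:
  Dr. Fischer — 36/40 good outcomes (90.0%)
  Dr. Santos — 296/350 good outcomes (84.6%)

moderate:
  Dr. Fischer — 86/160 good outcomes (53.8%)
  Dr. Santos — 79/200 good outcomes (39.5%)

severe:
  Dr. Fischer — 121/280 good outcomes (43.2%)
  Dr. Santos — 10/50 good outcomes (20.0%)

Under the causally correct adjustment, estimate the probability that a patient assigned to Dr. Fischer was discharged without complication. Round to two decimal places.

Here case severity is a common cause — it drives both which surgeon a case falls under and the outcome. The crude comparison mixes populations; the stratum-specific rates are the causally relevant ones.
Standardising Dr. Fischer to the population case severity mix: 0.361·36/40 + 0.333·86/160 + 0.306·121/280 = 0.636.

0.64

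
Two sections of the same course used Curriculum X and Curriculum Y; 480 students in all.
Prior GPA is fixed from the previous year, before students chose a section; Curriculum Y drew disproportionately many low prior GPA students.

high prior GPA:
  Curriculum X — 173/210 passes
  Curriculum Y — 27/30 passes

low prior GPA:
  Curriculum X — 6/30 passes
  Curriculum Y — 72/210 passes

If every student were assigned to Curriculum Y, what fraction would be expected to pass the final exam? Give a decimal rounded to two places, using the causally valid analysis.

The stratified and pooled comparisons disagree (Curriculum Y wins within each prior GPA band; Curriculum X wins overall), so the answer turns on the causal role of prior GPA band.
Prior GPA band satisfies the back-door criterion: it is not a descendant of the teaching method, and it blocks the spurious path from teaching method to outcome. Adjusting for it (i.e., using the within-prior GPA band rates) gives the causal effect.
Standardising Curriculum Y to the population prior GPA band mix: 0.500·27/30 + 0.500·72/210 = 0.621.

0.62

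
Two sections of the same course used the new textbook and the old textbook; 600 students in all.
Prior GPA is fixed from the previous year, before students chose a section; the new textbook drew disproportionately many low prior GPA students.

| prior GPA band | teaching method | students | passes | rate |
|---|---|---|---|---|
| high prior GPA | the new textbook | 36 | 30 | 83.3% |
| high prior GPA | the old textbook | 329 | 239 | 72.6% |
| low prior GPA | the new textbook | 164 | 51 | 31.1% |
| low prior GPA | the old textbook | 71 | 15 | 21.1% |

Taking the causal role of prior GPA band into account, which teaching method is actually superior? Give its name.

The prior GPA band-specific comparison favours the new textbook throughout, but the pooled figures favour the old textbook. The question is whether to condition on prior GPA band.
Since prior GPA band is a pre-existing factor (not a product of the teaching method) and it affects the outcome on its own, it is a confounder. The stratified rates, not the pooled rate, identify the causal effect.
Within each level — high prior GPA: 83.3% vs 72.6%; low prior GPA: 31.1% vs 21.1% — the new textbook is higher every time.

the new textbook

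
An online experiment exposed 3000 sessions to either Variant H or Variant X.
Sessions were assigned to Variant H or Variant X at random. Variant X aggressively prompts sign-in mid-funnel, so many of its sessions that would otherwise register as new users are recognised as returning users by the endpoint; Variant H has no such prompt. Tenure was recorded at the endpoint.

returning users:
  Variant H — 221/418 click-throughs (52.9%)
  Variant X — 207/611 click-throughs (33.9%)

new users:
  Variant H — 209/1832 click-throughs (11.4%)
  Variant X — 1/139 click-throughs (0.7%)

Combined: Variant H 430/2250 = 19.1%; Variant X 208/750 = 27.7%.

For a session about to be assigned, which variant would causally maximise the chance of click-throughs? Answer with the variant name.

Because the variant influences user tenure, user tenure is a post-treatment mediator, not a confounder. Stratifying on it would bias the estimate; the causal effect is the crude pooled difference.
Pooled: Variant H 19.1% vs Variant X 27.7%; Variant X is higher overall.

Variant X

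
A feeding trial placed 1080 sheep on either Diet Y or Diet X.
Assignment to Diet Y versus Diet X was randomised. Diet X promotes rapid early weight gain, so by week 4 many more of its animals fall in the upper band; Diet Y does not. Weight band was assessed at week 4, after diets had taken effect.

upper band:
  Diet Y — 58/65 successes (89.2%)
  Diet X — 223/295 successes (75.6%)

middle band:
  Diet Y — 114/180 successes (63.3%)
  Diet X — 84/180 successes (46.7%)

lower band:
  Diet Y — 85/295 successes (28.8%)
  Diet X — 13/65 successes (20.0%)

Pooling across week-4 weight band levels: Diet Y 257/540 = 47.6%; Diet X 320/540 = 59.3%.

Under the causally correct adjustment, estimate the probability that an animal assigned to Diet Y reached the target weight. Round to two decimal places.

Diet Y is higher inside every week-4 weight band stratum but Diet X is higher in aggregate. Whether to stratify depends on how week-4 weight band relates to the diet.
Week-4 weight band here is a post-treatment variable shaped by the diet; conditioning on it would introduce bias rather than remove it. The overall comparison is the causal one.
So P(outcome | do(Diet Y)) is just the pooled rate for Diet Y: 257/540 = 0.476.

0.48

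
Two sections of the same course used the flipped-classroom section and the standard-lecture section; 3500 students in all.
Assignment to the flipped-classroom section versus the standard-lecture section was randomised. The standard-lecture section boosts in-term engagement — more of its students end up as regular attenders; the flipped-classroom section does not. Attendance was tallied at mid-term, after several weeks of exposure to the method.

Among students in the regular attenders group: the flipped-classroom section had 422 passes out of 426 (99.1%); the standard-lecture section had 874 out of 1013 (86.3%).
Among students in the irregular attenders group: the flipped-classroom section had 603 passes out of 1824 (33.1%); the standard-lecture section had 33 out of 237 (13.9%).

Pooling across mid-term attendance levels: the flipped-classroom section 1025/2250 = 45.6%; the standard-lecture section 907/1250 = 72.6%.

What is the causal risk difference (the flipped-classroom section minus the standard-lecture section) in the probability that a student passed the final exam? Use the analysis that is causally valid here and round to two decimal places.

-0.27

Within every mid-term attendance level the flipped-classroom section has the higher rate, yet pooled the standard-lecture section does — Simpson's reversal.
Mid-term attendance is recorded after the teaching method and is itself shifted by it — it sits on the causal path from teaching method to outcome. Conditioning on a mediator would strip out part of the effect we want; the pooled comparison gives the total causal effect.
The causal difference is the pooled difference: 0.456 − 0.726 = -0.270.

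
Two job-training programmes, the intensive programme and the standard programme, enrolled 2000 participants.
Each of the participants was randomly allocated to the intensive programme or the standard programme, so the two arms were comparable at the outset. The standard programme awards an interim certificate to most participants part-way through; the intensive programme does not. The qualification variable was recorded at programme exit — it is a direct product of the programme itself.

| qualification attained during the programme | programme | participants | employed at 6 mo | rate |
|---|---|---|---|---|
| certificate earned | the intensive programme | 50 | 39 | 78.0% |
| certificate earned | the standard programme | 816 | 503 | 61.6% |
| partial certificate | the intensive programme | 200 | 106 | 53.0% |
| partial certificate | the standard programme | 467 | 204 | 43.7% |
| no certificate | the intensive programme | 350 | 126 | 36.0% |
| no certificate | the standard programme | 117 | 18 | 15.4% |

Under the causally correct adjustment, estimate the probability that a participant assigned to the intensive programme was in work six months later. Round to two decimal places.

the intensive programme is higher inside every qualification attained during the programme stratum but the standard programme is higher in aggregate. Whether to stratify depends on how qualification attained during the programme relates to the programme.
Because the programme influences qualification attained during the programme, qualification attained during the programme is a post-treatment mediator, not a confounder. Stratifying on it would bias the estimate; the causal effect is the crude pooled difference.
So P(outcome | do(the intensive programme)) is just the pooled rate for the intensive programme: 271/600 = 0.452.

0.45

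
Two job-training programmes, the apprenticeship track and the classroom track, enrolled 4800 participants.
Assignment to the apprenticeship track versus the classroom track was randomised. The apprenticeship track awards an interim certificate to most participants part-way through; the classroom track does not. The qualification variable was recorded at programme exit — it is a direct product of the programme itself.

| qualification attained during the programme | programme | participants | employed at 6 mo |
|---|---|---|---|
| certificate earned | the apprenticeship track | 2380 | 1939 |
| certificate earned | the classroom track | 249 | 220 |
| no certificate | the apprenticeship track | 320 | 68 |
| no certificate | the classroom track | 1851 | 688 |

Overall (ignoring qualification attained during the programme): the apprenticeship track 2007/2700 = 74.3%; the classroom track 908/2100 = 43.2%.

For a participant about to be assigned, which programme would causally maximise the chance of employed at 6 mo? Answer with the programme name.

the apprenticeship track

Qualification attained during the programme lies on the pathway programme → qualification attained during the programme → outcome, so adjusting for it blocks the indirect effect. For the total causal effect of programme, use the unadjusted pooled rates.
Pooled: the apprenticeship track 74.3% vs the classroom track 43.2%; the apprenticeship track is higher overall.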